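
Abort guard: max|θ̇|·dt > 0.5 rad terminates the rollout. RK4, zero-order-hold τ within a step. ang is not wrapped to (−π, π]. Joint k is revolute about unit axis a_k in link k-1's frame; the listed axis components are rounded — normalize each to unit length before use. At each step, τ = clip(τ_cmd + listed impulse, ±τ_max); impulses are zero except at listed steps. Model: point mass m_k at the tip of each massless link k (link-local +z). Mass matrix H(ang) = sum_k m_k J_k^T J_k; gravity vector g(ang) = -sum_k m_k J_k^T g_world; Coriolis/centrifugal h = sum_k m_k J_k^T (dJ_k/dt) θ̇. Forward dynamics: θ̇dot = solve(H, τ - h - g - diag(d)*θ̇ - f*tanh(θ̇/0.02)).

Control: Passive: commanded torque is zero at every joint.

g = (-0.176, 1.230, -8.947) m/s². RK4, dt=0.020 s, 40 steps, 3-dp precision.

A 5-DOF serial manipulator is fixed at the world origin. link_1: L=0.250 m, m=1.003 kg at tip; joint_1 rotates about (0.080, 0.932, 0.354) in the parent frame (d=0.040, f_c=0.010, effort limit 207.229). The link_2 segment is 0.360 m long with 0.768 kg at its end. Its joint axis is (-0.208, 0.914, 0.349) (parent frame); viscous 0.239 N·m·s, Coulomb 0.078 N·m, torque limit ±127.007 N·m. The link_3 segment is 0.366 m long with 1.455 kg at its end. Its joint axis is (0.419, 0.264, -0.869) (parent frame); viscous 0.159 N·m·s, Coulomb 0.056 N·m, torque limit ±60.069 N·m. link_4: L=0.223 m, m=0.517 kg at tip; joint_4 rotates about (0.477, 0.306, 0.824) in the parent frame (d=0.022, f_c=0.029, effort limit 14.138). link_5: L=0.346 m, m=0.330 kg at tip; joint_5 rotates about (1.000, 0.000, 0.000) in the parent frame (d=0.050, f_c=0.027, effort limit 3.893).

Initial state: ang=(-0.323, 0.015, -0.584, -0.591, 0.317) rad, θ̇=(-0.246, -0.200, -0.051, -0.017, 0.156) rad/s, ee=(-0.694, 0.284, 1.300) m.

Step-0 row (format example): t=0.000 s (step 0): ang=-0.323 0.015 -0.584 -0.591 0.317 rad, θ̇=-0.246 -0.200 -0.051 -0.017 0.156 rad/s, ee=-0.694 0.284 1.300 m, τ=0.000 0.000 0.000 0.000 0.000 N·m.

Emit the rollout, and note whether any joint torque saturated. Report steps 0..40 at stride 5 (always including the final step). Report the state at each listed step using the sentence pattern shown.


t=0.100 s (step 5): ang=-0.375 0.026 -0.662 -0.610 0.360 rad, θ̇=-0.828 0.413 -1.357 -0.445 0.676 rad/s, ee=-0.768 0.300 1.246 m, τ=0.000 0.000 0.000 0.000 0.000 N·m.
t=0.200 s (step 10): ang=-0.499 0.101 -0.830 -0.688 0.446 rad, θ̇=-1.699 1.081 -1.870 -1.112 1.014 rad/s, ee=-0.888 0.341 1.130 m, τ=0.000 0.000 0.000 0.000 0.000 N·m.
t=0.300 s (step 15): ang=-0.721 0.231 -1.005 -0.816 0.560 rad, θ̇=-2.736 1.387 -1.475 -1.266 1.285 rad/s, ee=-1.035 0.404 0.936 m, τ=0.000 0.000 0.000 0.000 0.000 N·m.
t=0.400 s (step 20): ang=-1.035 0.338 -1.099 -0.886 0.708 rad, θ̇=-3.425 0.482 -0.254 0.206 1.660 rad/s, ee=-1.177 0.489 0.657 m, τ=0.000 0.000 0.000 0.000 0.000 N·m.
t=0.500 s (step 25): ang=-1.381 0.271 -1.008 -0.700 0.857 rad, θ̇=-3.426 -2.090 2.680 3.971 0.770 rad/s, ee=-1.280 0.602 0.296 m, τ=0.000 0.000 0.000 0.000 0.000 N·m.
t=0.600 s (step 30): ang=-1.797 0.032 -0.431 -0.057 0.556 rad, θ̇=-5.610 -1.135 8.633 8.642 -8.780 rad/s, ee=-1.317 0.727 -0.157 m, τ=0.000 0.000 0.000 0.000 0.000 N·m.
t=0.700 s (step 35): ang=-2.383 0.028 0.394 0.994 -0.606 rad, θ̇=-4.693 -0.633 6.610 5.450 -5.651 rad/s, ee=-1.081 0.737 -0.734 m, τ=0.000 0.000 0.000 0.000 0.000 N·m.
t=0.800 s (step 40): ang=-2.654 -0.267 0.918 0.350 -0.130 rad, θ̇=-1.793 -3.868 5.224 -13.243 10.829 rad/s, ee=-0.461 0.522 -1.310 m.
any joint saturated: no


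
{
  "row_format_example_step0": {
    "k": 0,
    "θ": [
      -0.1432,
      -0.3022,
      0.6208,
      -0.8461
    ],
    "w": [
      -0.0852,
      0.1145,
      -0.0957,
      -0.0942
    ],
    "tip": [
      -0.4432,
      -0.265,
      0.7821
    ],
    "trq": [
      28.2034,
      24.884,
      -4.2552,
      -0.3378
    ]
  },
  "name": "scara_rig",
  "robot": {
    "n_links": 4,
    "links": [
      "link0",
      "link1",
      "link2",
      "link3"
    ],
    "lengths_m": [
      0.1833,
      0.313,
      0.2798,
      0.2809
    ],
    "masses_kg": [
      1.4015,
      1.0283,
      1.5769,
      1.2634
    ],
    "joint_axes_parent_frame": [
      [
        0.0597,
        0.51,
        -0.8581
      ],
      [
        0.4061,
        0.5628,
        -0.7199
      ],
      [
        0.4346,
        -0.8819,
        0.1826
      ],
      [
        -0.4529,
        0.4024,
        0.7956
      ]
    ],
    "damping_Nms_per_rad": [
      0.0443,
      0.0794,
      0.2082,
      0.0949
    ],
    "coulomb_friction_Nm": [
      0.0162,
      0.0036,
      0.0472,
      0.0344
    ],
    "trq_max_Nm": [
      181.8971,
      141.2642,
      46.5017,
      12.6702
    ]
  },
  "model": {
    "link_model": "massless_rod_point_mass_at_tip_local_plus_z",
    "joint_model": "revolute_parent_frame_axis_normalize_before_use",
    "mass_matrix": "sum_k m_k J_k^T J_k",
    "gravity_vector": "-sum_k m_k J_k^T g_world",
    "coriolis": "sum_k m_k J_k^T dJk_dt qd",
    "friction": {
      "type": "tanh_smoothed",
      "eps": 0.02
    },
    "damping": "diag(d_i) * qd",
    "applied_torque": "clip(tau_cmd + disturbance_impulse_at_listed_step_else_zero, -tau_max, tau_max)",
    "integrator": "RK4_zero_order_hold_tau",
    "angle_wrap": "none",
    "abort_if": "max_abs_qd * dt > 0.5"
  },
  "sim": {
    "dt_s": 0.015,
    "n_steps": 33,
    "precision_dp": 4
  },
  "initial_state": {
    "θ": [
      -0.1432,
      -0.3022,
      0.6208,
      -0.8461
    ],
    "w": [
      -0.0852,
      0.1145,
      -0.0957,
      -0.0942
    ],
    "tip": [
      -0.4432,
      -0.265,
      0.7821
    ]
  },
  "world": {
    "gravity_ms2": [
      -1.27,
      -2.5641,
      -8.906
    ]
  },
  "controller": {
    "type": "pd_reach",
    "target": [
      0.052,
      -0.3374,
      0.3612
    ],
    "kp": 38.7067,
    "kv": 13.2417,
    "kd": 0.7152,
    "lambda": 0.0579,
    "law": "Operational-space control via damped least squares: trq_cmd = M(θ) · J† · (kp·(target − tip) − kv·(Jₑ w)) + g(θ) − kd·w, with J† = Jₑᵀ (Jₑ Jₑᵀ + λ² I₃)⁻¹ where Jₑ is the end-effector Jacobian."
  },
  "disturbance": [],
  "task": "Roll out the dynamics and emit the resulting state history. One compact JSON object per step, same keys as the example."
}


{"k":1,"\u03b8":[-0.1366,-0.2926,0.6297,-0.8492],"w":[0.9533,1.1857,1.273,-0.3354],"tip":[-0.4411,-0.2652,0.7809],"trq":[23.8088,20.5876,-6.1548,0.2827]}
{"k":2,"\u03b8":[-0.1175,-0.2669,0.6555,-0.8573],"w":[1.5802,2.2735,2.1634,-0.7151],"tip":[-0.436,-0.2657,0.7766],"trq":[20.0624,16.9961,-7.2951,0.8999]}
{"k":3,"\u03b8":[-0.0908,-0.225,0.693,-0.8684],"w":[1.9865,3.3608,2.8421,-0.7389],"tip":[-0.4288,-0.2659,0.7704],"trq":[16.6429,13.9409,-7.8371,1.1554]}
{"k":4,"\u03b8":[-0.0596,-0.1661,0.7389,-0.8796],"w":[2.1658,4.5259,3.2877,-0.7136],"tip":[-0.4205,-0.265,0.7628],"trq":[13.5091,11.3226,-7.9574,1.3385]}
{"k":5,"\u03b8":[-0.0271,-0.0893,0.7903,-0.8897],"w":[2.1837,5.7377,3.5759,-0.5968],"tip":[-0.4119,-0.2625,0.7543],"trq":[10.3977,8.9269,-7.7744,1.4411]}
{"k":6,"\u03b8":[0.0046,0.0058,0.8448,-0.8982],"w":[2.0432,6.9645,3.706,-0.5067],"tip":[-0.4034,-0.2578,0.7455],"trq":[7.1393,6.5156,-7.4277,1.5776]}
{"k":7,"\u03b8":[0.033,0.1189,0.9001,-0.9058],"w":[1.7514,8.1156,3.6837,-0.4909],"tip":[-0.3954,-0.2505,0.7371],"trq":[3.7522,3.934,-7.0951,1.7914]}
{"k":8,"\u03b8":[0.056,0.2478,0.954,-0.914],"w":[1.32,9.0589,3.5075,-0.5969],"tip":[-0.3878,-0.2407,0.7294],"trq":[0.6223,1.3181,-6.9586,2.1041]}
{"k":9,"\u03b8":[0.0718,0.3883,1.0043,-0.9244],"w":[0.7964,9.6637,3.2084,-0.7937],"tip":[-0.3802,-0.229,0.7232],"trq":[-1.7171,-0.9249,-7.0688,2.4468]}
{"k":10,"\u03b8":[0.0796,0.535,1.0496,-0.9378],"w":[0.2501,9.8877,2.8465,-0.9998],"tip":[-0.3723,-0.2161,0.7184],"trq":[-3.0166,-2.4654,-7.2944,2.705]}
{"k":11,"\u03b8":[0.0795,0.6827,1.0895,-0.954],"w":[-0.2582,9.7976,2.485,-1.1402],"tip":[-0.3637,-0.2033,0.7153],"trq":[-3.4268,-3.2935,-7.4449,2.7958]}
{"k":12,"\u03b8":[0.0722,0.8276,1.1242,-0.9717],"w":[-0.7053,9.5131,2.1556,-1.2137],"tip":[-0.3544,-0.1916,0.7135],"trq":[-3.2494,-3.6177,-7.4049,2.7276]}
{"k":13,"\u03b8":[0.0588,0.9674,1.1544,-0.9901],"w":[-1.0842,9.1355,1.8727,-1.2303],"tip":[-0.3444,-0.1815,0.7128],"trq":[-2.7556,-3.6691,-7.1482,2.5367]}
{"k":14,"\u03b8":[0.0402,1.1014,1.1806,-1.0085],"w":[-1.3954,8.7262,1.6364,-1.2083],"tip":[-0.3339,-0.1734,0.7128],"trq":[-2.1319,-3.6127,-6.7068,2.2712]}
{"k":15,"\u03b8":[0.0174,1.2291,1.2037,-1.0264],"w":[-1.6428,8.3142,1.4398,-1.1656],"tip":[-0.3231,-0.1673,0.7132],"trq":[-1.4894,-3.5398,-6.1351,1.9736]}
{"k":16,"\u03b8":[-0.0087,1.3508,1.224,-1.0435],"w":[-1.8307,7.9089,1.2742,-1.1133],"tip":[-0.312,-0.1632,0.7139],"trq":[-0.8901,-3.4887,-5.4866,1.6737]}
{"k":17,"\u03b8":[-0.0371,1.4664,1.242,-1.0599],"w":[-1.9637,7.5112,1.1308,-1.0598],"tip":[-0.3009,-0.1608,0.7146],"trq":[-0.3659,-3.4682,-4.8059,1.3911]}
{"k":18,"\u03b8":[-0.0672,1.5761,1.2581,-1.0754],"w":[-2.0472,7.1193,1.0022,-1.0106],"tip":[-0.2899,-0.1599,0.7154],"trq":[0.0697,-3.4732,-4.126,1.1372]}
{"k":19,"\u03b8":[-0.0982,1.68,1.2722,-1.0903],"w":[-2.087,6.7319,0.8828,-0.9696],"tip":[-0.2788,-0.1603,0.716],"trq":[0.4146,-3.4948,-3.4693,0.9172]}
{"k":20,"\u03b8":[-0.1296,1.7781,1.2846,-1.1046],"w":[-2.0899,6.3494,0.7689,-0.9391],"tip":[-0.2679,-0.1618,0.7165],"trq":[0.6738,-3.5247,-2.8492,0.7324]}
{"k":21,"\u03b8":[-0.1607,1.8705,1.2953,-1.1185],"w":[-2.0633,5.9741,0.6584,-0.9201],"tip":[-0.2571,-0.1641,0.7168],"trq":[0.8567,-3.5574,-2.2726,0.5809]}
{"k":22,"\u03b8":[-0.1913,1.9574,1.3044,-1.1322],"w":[-2.0147,5.6089,0.5508,-0.9125],"tip":[-0.2465,-0.1672,0.717],"trq":[0.9751,-3.5899,-1.7418,0.4593]}
{"k":23,"\u03b8":[-0.2211,2.0389,1.3119,-1.1459],"w":[-1.9518,5.2576,0.4466,-0.9154],"tip":[-0.236,-0.1708,0.717],"trq":[1.0417,-3.6217,-1.2558,0.3632]}
{"k":24,"\u03b8":[-0.2498,2.1152,1.3179,-1.1597],"w":[-1.882,4.9235,0.3468,-0.9272],"tip":[-0.2257,-0.1748,0.7169],"trq":[1.0685,-3.6532,-0.812,0.2879]}
{"k":25,"\u03b8":[-0.2776,2.1867,1.3224,-1.1737],"w":[-1.8115,4.6094,0.2527,-0.946],"tip":[-0.2157,-0.1793,0.7166],"trq":[1.0662,-3.686,-0.407,0.2291]}
{"k":26,"\u03b8":[-0.3043,2.2537,1.3256,-1.1881],"w":[-1.7456,4.3172,0.1654,-0.9696],"tip":[-0.2058,-0.184,0.7161],"trq":[1.0434,-3.7214,-0.0369,0.1829]}
{"k":27,"\u03b8":[-0.33,2.3164,1.3275,-1.2028],"w":[-1.6884,4.0475,0.0857,-0.9964],"tip":[-0.1963,-0.189,0.7154],"trq":[1.0067,-3.7605,0.3019,0.1461]}
{"k":28,"\u03b8":[-0.355,2.3753,1.3283,-1.2179],"w":[-1.6426,3.8005,0.0142,-1.0238],"tip":[-0.187,-0.1942,0.7146],"trq":[0.9608,-3.804,0.6118,0.1156]}
{"k":29,"\u03b8":[-0.3794,2.4307,1.3281,-1.2334],"w":[-1.6129,3.5829,-0.0425,-1.0388],"tip":[-0.178,-0.1995,0.7135],"trq":[0.9141,-3.852,0.8833,0.0813]}
{"k":30,"\u03b8":[-0.4035,2.4829,1.3271,-1.2491],"w":[-1.5975,3.3839,-0.093,-1.0606],"tip":[-0.1693,-0.205,0.7122],"trq":[0.8602,-3.9057,1.1276,0.0582]}
{"k":31,"\u03b8":[-0.4275,2.5323,1.3253,-1.2652],"w":[-1.5937,3.199,-0.1392,-1.0868],"tip":[-0.161,-0.2105,0.7108],"trq":[0.7979,-3.9633,1.3534,0.0425]}
{"k":32,"\u03b8":[-0.4515,2.579,1.323,-1.2816],"w":[-1.6014,3.0277,-0.1805,-1.1118],"tip":[-0.153,-0.2161,0.7091],"trq":[0.7296,-4.0236,1.5623,0.0292]}
{"k":33,"\u03b8":[-0.4756,2.6233,1.32,-1.2985],"w":[-1.6204,2.8692,-0.217,-1.1346],"tip":[-0.1453,-0.2218,0.7072]}


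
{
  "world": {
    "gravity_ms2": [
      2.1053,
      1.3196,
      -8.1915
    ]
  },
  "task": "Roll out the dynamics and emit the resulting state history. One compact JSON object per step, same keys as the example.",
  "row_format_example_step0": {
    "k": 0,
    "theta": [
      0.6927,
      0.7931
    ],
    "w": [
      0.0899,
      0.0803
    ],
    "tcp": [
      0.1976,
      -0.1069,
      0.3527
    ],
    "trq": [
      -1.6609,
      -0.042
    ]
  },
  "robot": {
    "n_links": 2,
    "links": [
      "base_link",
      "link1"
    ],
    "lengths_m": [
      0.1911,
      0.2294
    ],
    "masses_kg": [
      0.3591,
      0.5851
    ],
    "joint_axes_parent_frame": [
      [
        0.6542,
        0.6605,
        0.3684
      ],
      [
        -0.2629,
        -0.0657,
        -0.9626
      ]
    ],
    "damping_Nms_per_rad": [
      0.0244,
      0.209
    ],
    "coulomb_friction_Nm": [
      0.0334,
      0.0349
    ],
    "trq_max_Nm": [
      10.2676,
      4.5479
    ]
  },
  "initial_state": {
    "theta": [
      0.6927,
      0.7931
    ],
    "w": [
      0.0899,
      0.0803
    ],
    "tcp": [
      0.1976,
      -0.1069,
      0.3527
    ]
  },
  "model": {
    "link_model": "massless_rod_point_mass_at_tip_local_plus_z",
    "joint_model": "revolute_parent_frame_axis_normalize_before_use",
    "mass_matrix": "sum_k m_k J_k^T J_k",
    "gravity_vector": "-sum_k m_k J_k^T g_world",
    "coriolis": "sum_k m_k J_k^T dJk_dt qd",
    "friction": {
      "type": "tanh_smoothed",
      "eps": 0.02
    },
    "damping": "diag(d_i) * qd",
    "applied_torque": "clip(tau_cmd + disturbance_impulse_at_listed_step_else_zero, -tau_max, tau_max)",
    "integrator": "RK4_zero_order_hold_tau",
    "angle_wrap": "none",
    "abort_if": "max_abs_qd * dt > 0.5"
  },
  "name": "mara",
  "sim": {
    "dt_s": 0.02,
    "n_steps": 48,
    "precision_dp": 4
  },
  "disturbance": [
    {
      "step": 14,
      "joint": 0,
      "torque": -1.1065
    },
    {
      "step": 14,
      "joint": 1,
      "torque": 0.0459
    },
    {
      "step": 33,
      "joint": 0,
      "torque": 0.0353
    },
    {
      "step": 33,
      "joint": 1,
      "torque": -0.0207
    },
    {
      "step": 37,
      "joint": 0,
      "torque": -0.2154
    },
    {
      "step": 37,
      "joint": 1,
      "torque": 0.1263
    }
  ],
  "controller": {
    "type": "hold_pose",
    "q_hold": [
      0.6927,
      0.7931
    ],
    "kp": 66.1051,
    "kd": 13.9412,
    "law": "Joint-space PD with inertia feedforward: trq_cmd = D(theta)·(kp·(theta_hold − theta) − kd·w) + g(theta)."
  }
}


{"k":1,"theta":[0.694,0.7912],"w":[0.0644,0.2358],"tcp":[0.198,-0.1072,0.3524],"trq":[-1.631,-0.0469]}
{"k":2,"theta":[0.6948,0.79],"w":[0.0422,0.2784],"tcp":[0.1982,-0.1074,0.3523],"trq":[-1.6067,-0.0486]}
{"k":3,"theta":[0.6952,0.789],"w":[0.0253,0.2918],"tcp":[0.1983,-0.1076,0.3522],"trq":[-1.5875,-0.0494]}
{"k":4,"theta":[0.6953,0.7882],"w":[0.0142,0.2987],"tcp":[0.1983,-0.1076,0.3522],"trq":[-1.574,-0.0498]}
{"k":5,"theta":[0.6952,0.7873],"w":[0.0073,0.3024],"tcp":[0.1982,-0.1077,0.3522],"trq":[-1.5646,-0.05]}
{"k":6,"theta":[0.6951,0.7866],"w":[0.0033,0.3042],"tcp":[0.1982,-0.1077,0.3522],"trq":[-1.558,-0.05]}
{"k":7,"theta":[0.6948,0.7858],"w":[0.0011,0.3052],"tcp":[0.1981,-0.1077,0.3523],"trq":[-1.5535,-0.05]}
{"k":8,"theta":[0.6945,0.7851],"w":[0.0,0.3061],"tcp":[0.198,-0.1077,0.3523],"trq":[-1.5502,-0.0499]}
{"k":9,"theta":[0.6942,0.7843],"w":[-0.0002,0.3069],"tcp":[0.1979,-0.1077,0.3524],"trq":[-1.5478,-0.0497]}
{"k":10,"theta":[0.694,0.7836],"w":[-0.0001,0.3077],"tcp":[0.1978,-0.1077,0.3524],"trq":[-1.5459,-0.0496]}
{"k":11,"theta":[0.6937,0.7829],"w":[0.0004,0.3086],"tcp":[0.1978,-0.1077,0.3525],"trq":[-1.5444,-0.0494]}
{"k":12,"theta":[0.6934,0.7821],"w":[0.001,0.3095],"tcp":[0.1977,-0.1077,0.3525],"trq":[-1.5432,-0.0492]}
{"k":13,"theta":[0.6931,0.7814],"w":[0.0016,0.3104],"tcp":[0.1976,-0.1077,0.3526],"trq":[-1.5421,-0.049]}
{"k":14,"theta":[0.6929,0.7807],"w":[0.0023,0.3113],"tcp":[0.1975,-0.1077,0.3526],"trq":[-2.6477,-0.0029]}
{"k":15,"theta":[0.6903,0.78],"w":[-0.2297,0.312],"tcp":[0.1968,-0.1073,0.3531],"trq":[-1.22,-0.0627]}
{"k":16,"theta":[0.6862,0.7794],"w":[-0.1545,0.3116],"tcp":[0.1957,-0.1067,0.354],"trq":[-1.2848,-0.0601]}
{"k":17,"theta":[0.6834,0.7789],"w":[-0.0949,0.3121],"tcp":[0.1949,-0.1063,0.3545],"trq":[-1.3401,-0.0577]}
{"k":18,"theta":[0.6817,0.7783],"w":[-0.0484,0.3126],"tcp":[0.1944,-0.1061,0.3548],"trq":[-1.3869,-0.0556]}
{"k":19,"theta":[0.6808,0.7778],"w":[-0.0135,0.3131],"tcp":[0.1942,-0.106,0.355],"trq":[-1.4251,-0.0539]}
{"k":20,"theta":[0.6805,0.7771],"w":[0.0087,0.3137],"tcp":[0.1941,-0.1059,0.3551],"trq":[-1.4516,-0.0525]}
{"k":21,"theta":[0.6805,0.7764],"w":[0.0222,0.3145],"tcp":[0.1941,-0.106,0.3551],"trq":[-1.4692,-0.0515]}
{"k":22,"theta":[0.6807,0.7757],"w":[0.03,0.314],"tcp":[0.1941,-0.1061,0.355],"trq":[-1.4814,-0.0507]}
{"k":23,"theta":[0.681,0.775],"w":[0.0345,0.3134],"tcp":[0.1942,-0.1062,0.355],"trq":[-1.4903,-0.0499]}
{"k":24,"theta":[0.6814,0.7743],"w":[0.0369,0.3134],"tcp":[0.1943,-0.1063,0.3549],"trq":[-1.4969,-0.0493]}
{"k":25,"theta":[0.6819,0.7735],"w":[0.038,0.3138],"tcp":[0.1944,-0.1064,0.3548],"trq":[-1.502,-0.0488]}
{"k":26,"theta":[0.6823,0.7728],"w":[0.0381,0.3146],"tcp":[0.1945,-0.1065,0.3547],"trq":[-1.506,-0.0483]}
{"k":27,"theta":[0.6827,0.7721],"w":[0.0376,0.3155],"tcp":[0.1946,-0.1066,0.3546],"trq":[-1.5091,-0.0479]}
{"k":28,"theta":[0.6832,0.7714],"w":[0.0367,0.3165],"tcp":[0.1947,-0.1067,0.3545],"trq":[-1.5115,-0.0475]}
{"k":29,"theta":[0.6836,0.7707],"w":[0.0355,0.3176],"tcp":[0.1948,-0.1068,0.3544],"trq":[-1.5135,-0.0472]}
{"k":30,"theta":[0.6839,0.77],"w":[0.0343,0.3188],"tcp":[0.1949,-0.1069,0.3544],"trq":[-1.5151,-0.0468]}
{"k":31,"theta":[0.6843,0.7694],"w":[0.033,0.32],"tcp":[0.195,-0.107,0.3543],"trq":[-1.5165,-0.0465]}
{"k":32,"theta":[0.6846,0.7687],"w":[0.0317,0.3212],"tcp":[0.1951,-0.1071,0.3542],"trq":[-1.5176,-0.0462]}
{"k":33,"theta":[0.6849,0.768],"w":[0.0305,0.3224],"tcp":[0.1952,-0.1072,0.3542],"trq":[-1.4834,-0.0666]}
{"k":34,"theta":[0.6852,0.7661],"w":[0.0338,0.2622],"tcp":[0.1952,-0.1074,0.3541],"trq":[-1.5296,-0.0429]}
{"k":35,"theta":[0.6856,0.7652],"w":[0.0323,0.3092],"tcp":[0.1953,-0.1075,0.354],"trq":[-1.5282,-0.044]}
{"k":36,"theta":[0.6859,0.7645],"w":[0.03,0.3226],"tcp":[0.1954,-0.1076,0.354],"trq":[-1.527,-0.0441]}
{"k":37,"theta":[0.6861,0.7639],"w":[0.0279,0.3273],"tcp":[0.1954,-0.1076,0.3539],"trq":[-1.7417,0.0823]}
{"k":38,"theta":[0.6862,0.7709],"w":[-0.0155,0.3602],"tcp":[0.1956,-0.1072,0.3539],"trq":[-1.4661,-0.0503]}
{"k":39,"theta":[0.6858,0.7705],"w":[-0.0005,0.3323],"tcp":[0.1954,-0.1072,0.354],"trq":[-1.4835,-0.0487]}
{"k":40,"theta":[0.6855,0.77],"w":[0.0097,0.3262],"tcp":[0.1954,-0.1072,0.354],"trq":[-1.4956,-0.0477]}
{"k":41,"theta":[0.6855,0.7693],"w":[0.0161,0.3253],"tcp":[0.1953,-0.1072,0.3541],"trq":[-1.5038,-0.0471]}
{"k":42,"theta":[0.6855,0.7687],"w":[0.02,0.3253],"tcp":[0.1953,-0.1073,0.354],"trq":[-1.5094,-0.0466]}
{"k":43,"theta":[0.6856,0.7681],"w":[0.0223,0.3254],"tcp":[0.1954,-0.1073,0.354],"trq":[-1.5135,-0.0462]}
{"k":44,"theta":[0.6858,0.7675],"w":[0.0235,0.3258],"tcp":[0.1954,-0.1074,0.354],"trq":[-1.5163,-0.0458]}
{"k":45,"theta":[0.6859,0.7668],"w":[0.0241,0.3263],"tcp":[0.1954,-0.1074,0.354],"trq":[-1.5185,-0.0455]}
{"k":46,"theta":[0.6861,0.7662],"w":[0.0242,0.327],"tcp":[0.1955,-0.1075,0.3539],"trq":[-1.5201,-0.0452]}
{"k":47,"theta":[0.6862,0.7656],"w":[0.0241,0.3278],"tcp":[0.1955,-0.1076,0.3539],"trq":[-1.5214,-0.0449]}
{"k":48,"theta":[0.6864,0.765],"w":[0.0238,0.3287],"tcp":[0.1955,-0.1076,0.3539]}


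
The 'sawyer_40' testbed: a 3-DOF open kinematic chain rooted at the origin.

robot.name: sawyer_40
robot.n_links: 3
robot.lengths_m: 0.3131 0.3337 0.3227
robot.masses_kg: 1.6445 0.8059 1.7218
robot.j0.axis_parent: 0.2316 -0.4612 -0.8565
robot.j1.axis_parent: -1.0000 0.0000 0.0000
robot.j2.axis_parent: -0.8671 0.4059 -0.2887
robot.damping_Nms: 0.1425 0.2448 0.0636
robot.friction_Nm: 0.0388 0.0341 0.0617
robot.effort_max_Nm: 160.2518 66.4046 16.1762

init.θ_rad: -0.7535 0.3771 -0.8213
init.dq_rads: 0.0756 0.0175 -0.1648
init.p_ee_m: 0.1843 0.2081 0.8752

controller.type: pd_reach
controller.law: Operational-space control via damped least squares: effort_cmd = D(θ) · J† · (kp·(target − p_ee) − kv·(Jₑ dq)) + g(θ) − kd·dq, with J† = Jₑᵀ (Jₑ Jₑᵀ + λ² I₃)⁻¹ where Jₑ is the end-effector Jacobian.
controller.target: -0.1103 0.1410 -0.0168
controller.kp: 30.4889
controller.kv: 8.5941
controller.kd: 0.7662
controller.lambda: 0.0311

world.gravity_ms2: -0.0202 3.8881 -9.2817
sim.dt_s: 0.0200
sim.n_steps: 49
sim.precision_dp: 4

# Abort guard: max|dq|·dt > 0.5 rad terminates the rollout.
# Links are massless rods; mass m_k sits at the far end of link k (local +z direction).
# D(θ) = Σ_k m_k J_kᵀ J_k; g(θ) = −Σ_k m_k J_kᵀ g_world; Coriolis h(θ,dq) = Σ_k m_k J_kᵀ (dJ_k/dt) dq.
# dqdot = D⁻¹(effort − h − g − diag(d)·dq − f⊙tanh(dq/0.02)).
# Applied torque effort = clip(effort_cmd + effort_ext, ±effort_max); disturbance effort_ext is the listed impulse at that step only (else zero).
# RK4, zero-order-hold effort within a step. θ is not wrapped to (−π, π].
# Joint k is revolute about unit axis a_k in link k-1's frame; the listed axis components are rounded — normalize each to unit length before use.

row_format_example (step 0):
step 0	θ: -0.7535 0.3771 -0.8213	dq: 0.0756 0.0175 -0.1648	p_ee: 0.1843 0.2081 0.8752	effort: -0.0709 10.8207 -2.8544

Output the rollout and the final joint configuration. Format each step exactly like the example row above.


step 1	θ: -0.7559 0.3975 -0.8652	dq: -0.2887 1.9913 -4.1299	p_ee: 0.1826 0.2067 0.8702	effort: 1.9168 6.2417 0.4195
step 2	θ: -0.7626 0.4457 -0.9607	dq: -0.3626 2.8216 -5.3810	p_ee: 0.1784 0.2062 0.8579	effort: 3.7484 2.8492 1.0723
step 3	θ: -0.7693 0.5061 -1.0713	dq: -0.3027 3.2154 -5.6739	p_ee: 0.1728 0.2076 0.8419	effort: 5.0608 0.3741 1.0129
step 4	θ: -0.7742 0.5725 -1.1845	dq: -0.1848 3.4364 -5.6516	p_ee: 0.1663 0.2106 0.8236	effort: 5.9031 -1.4371 0.8601
step 5	θ: -0.7764 0.6426 -1.2961	dq: -0.0378 3.5787 -5.5214	p_ee: 0.1591 0.2148 0.8038	effort: 6.3960 -2.7708 0.7710
step 6	θ: -0.7756 0.7150 -1.4046	dq: 0.1199 3.6770 -5.3484	p_ee: 0.1514 0.2197 0.7828	effort: 6.6613 -3.7549 0.7645
step 7	θ: -0.7716 0.7892 -1.5095	dq: 0.2846 3.7502 -5.1559	p_ee: 0.1435 0.2250 0.7611	effort: 6.7672 -4.4808 0.8254
step 8	θ: -0.7643 0.8647 -1.6105	dq: 0.4512 3.8084 -4.9506	p_ee: 0.1355 0.2306 0.7388	effort: 6.7716 -5.0119 0.9292
step 9	θ: -0.7537 0.9413 -1.7072	dq: 0.6148 3.8582 -4.7336	p_ee: 0.1276 0.2362 0.7161	effort: 6.7197 -5.3931 1.0530
step 10	θ: -0.7399 1.0188 -1.7995	dq: 0.7718 3.9048 -4.5049	p_ee: 0.1198 0.2416 0.6931	effort: 6.6438 -5.6559 1.1778
step 11	θ: -0.7230 1.0974 -1.8872	dq: 0.9205 3.9530 -4.2645	p_ee: 0.1124 0.2470 0.6700	effort: 6.5659 -5.8234 1.2887
step 12	θ: -0.7032 1.1769 -1.9699	dq: 1.0614 4.0076 -4.0124	p_ee: 0.1053 0.2521 0.6470	effort: 6.4998 -5.9122 1.3741
step 13	θ: -0.6806 1.2577 -2.0475	dq: 1.1978 4.0737 -3.7488	p_ee: 0.0986 0.2569 0.6241	effort: 6.4527 -5.9352 1.4245
step 14	θ: -0.6553 1.3399 -2.1197	dq: 1.3348 4.1558 -3.4725	p_ee: 0.0923 0.2615 0.6014	effort: 6.4273 -5.9029 1.4311
step 15	θ: -0.6272 1.4240 -2.1863	dq: 1.4794 4.2582 -3.1816	p_ee: 0.0864 0.2658 0.5790	effort: 6.4228 -5.8248 1.3853
step 16	θ: -0.5960 1.5104 -2.2469	dq: 1.6393 4.3834 -2.8722	p_ee: 0.0809 0.2698 0.5569	effort: 6.4368 -5.7099 1.2775
step 17	θ: -0.5614 1.5996 -2.3011	dq: 1.8222 4.5319 -2.5387	p_ee: 0.0756 0.2733 0.5351	effort: 6.4658 -5.5684 1.0968
step 18	θ: -0.5228 1.6919 -2.3484	dq: 2.0365 4.7010 -2.1744	p_ee: 0.0707 0.2765 0.5137	effort: 6.5066 -5.4117 0.8315
step 19	θ: -0.4796 1.7878 -2.3880	dq: 2.2922 4.8838 -1.7716	p_ee: 0.0660 0.2792 0.4927	effort: 6.5571 -5.2532 0.4687
step 20	θ: -0.4307 1.8874 -2.4191	dq: 2.6020 5.0689 -1.3215	p_ee: 0.0616 0.2815 0.4720	effort: 6.6187 -5.1083 -0.0057
step 21	θ: -0.3750 1.9906 -2.4407	dq: 2.9841 5.2391 -0.8144	p_ee: 0.0575 0.2835 0.4516	effort: 6.6977 -4.9949 -0.6067
step 22	θ: -0.3107 2.0968 -2.4515	dq: 3.4626 5.3711 -0.2385	p_ee: 0.0538 0.2852 0.4314	effort: 6.7850 -4.9459 -1.3509
step 23	θ: -0.2359 2.2050 -2.4501	dq: 4.0519 5.4314 0.4018	p_ee: 0.0509 0.2867 0.4113	effort: 6.6801 -5.0844 -2.2222
step 24	θ: -0.1486 2.3131 -2.4355	dq: 4.7081 5.3577 1.1026	p_ee: 0.0491 0.2881 0.3911	effort: 4.9069 -5.9412 -3.2209
step 25	θ: -0.0529 2.4165 -2.4086	dq: 4.8792 4.9808 1.6019	p_ee: 0.0493 0.2897 0.3709	effort: -1.8779 -8.0798 -4.0614
step 26	θ: 0.0246 2.5070 -2.3825	dq: 2.8814 4.1114 0.9696	p_ee: 0.0515 0.2911 0.3506	effort: -5.3951 -8.4367 -3.9215
step 27	θ: 0.0517 2.5808 -2.3763	dq: -0.1606 3.3110 -0.3679	p_ee: 0.0535 0.2914 0.3308	effort: -2.9121 -7.2722 -3.0785
step 28	θ: 0.0286 2.6423 -2.3917	dq: -2.1539 2.8418 -1.1873	p_ee: 0.0537 0.2906 0.3119	effort: -0.3890 -6.2091 -2.5455
step 29	θ: -0.0247 2.6963 -2.4183	dq: -3.1777 2.5550 -1.4724	p_ee: 0.0519 0.2895 0.2938	effort: 1.2184 -5.3353 -2.3780
step 30	θ: -0.0924 2.7456 -2.4473	dq: -3.5935 2.3672 -1.4340	p_ee: 0.0486 0.2886 0.2766	effort: 2.2265 -4.5748 -2.4282
step 31	θ: -0.1647 2.7918 -2.4739	dq: -3.6385 2.2449 -1.2247	p_ee: 0.0440 0.2880 0.2603	effort: 2.8835 -3.9003 -2.5807
step 32	θ: -0.2356 2.8360 -2.4954	dq: -3.4528 2.1696 -0.9320	p_ee: 0.0385 0.2876 0.2448	effort: 3.2815 -3.3181 -2.7734
step 33	θ: -0.3015 2.8790 -2.5109	dq: -3.1382 2.1239 -0.6131	p_ee: 0.0320 0.2872 0.2299	effort: 3.4554 -2.8400 -2.9696
step 34	θ: -0.3607 2.9212 -2.5201	dq: -2.7807 2.0902 -0.3111	p_ee: 0.0249 0.2865 0.2157	effort: 3.4598 -2.4632 -3.1431
step 35	θ: -0.4130 2.9628 -2.5238	dq: -2.4420 2.0550 -0.0534	p_ee: 0.0174 0.2854 0.2022	effort: 3.3732 -2.1689 -3.2789
step 36	θ: -0.4591 3.0035 -2.5230	dq: -2.1743 2.0121 0.1259	p_ee: 0.0096 0.2837 0.1891	effort: 3.2751 -1.9360 -3.3362
step 37	θ: -0.5003 3.0432 -2.5191	dq: -1.9435 1.9600 0.2670	p_ee: 0.0017 0.2813 0.1767	effort: 3.1844 -1.7467 -3.3663
step 38	θ: -0.5372 3.0819 -2.5126	dq: -1.7348 1.8981 0.3849	p_ee: -0.0061 0.2783 0.1648	effort: 3.1027 -1.5919 -3.3861
step 39	θ: -0.5700 3.1192 -2.5039	dq: -1.5432 1.8266 0.4836	p_ee: -0.0137 0.2747 0.1534	effort: 3.0263 -1.4648 -3.3979
step 40	θ: -0.5991 3.1549 -2.4934	dq: -1.3658 1.7463 0.5654	p_ee: -0.0210 0.2706 0.1426	effort: 2.9502 -1.3584 -3.4024
step 41	θ: -0.6248 3.1890 -2.4815	dq: -1.2027 1.6585 0.6310	p_ee: -0.0280 0.2660 0.1322	effort: 2.8711 -1.2657 -3.3989
step 42	θ: -0.6474 3.2212 -2.4684	dq: -1.0548 1.5650 0.6808	p_ee: -0.0346 0.2611 0.1224	effort: 2.7885 -1.1803 -3.3867
step 43	θ: -0.6672 3.2516 -2.4544	dq: -0.9229 1.4680 0.7153	p_ee: -0.0408 0.2559 0.1131	effort: 2.7037 -1.0972 -3.3655
step 44	θ: -0.6846 3.2800 -2.4399	dq: -0.8068 1.3696 0.7359	p_ee: -0.0465 0.2505 0.1044	effort: 2.6184 -1.0133 -3.3357
step 45	θ: -0.6997 3.3064 -2.4251	dq: -0.7055 1.2720 0.7443	p_ee: -0.0518 0.2450 0.0961	effort: 2.5345 -0.9267 -3.2981
step 46	θ: -0.7130 3.3309 -2.4102	dq: -0.6177 1.1767 0.7426	p_ee: -0.0567 0.2395 0.0883	effort: 2.4532 -0.8370 -3.2542
step 47	θ: -0.7246 3.3535 -2.3955	dq: -0.5417 1.0850 0.7328	p_ee: -0.0611 0.2340 0.0811	effort: 2.3756 -0.7446 -3.2052
step 48	θ: -0.7348 3.3744 -2.3810	dq: -0.4759 0.9977 0.7165	p_ee: -0.0651 0.2286 0.0743	effort: 2.3021 -0.6501 -3.1526
step 49	θ: -0.7437 3.3935 -2.3669	dq: -0.4187 0.9155 0.6954	p_ee: -0.0687 0.2234 0.0680
final θ (rad): -0.7437 3.3935 -2.3669


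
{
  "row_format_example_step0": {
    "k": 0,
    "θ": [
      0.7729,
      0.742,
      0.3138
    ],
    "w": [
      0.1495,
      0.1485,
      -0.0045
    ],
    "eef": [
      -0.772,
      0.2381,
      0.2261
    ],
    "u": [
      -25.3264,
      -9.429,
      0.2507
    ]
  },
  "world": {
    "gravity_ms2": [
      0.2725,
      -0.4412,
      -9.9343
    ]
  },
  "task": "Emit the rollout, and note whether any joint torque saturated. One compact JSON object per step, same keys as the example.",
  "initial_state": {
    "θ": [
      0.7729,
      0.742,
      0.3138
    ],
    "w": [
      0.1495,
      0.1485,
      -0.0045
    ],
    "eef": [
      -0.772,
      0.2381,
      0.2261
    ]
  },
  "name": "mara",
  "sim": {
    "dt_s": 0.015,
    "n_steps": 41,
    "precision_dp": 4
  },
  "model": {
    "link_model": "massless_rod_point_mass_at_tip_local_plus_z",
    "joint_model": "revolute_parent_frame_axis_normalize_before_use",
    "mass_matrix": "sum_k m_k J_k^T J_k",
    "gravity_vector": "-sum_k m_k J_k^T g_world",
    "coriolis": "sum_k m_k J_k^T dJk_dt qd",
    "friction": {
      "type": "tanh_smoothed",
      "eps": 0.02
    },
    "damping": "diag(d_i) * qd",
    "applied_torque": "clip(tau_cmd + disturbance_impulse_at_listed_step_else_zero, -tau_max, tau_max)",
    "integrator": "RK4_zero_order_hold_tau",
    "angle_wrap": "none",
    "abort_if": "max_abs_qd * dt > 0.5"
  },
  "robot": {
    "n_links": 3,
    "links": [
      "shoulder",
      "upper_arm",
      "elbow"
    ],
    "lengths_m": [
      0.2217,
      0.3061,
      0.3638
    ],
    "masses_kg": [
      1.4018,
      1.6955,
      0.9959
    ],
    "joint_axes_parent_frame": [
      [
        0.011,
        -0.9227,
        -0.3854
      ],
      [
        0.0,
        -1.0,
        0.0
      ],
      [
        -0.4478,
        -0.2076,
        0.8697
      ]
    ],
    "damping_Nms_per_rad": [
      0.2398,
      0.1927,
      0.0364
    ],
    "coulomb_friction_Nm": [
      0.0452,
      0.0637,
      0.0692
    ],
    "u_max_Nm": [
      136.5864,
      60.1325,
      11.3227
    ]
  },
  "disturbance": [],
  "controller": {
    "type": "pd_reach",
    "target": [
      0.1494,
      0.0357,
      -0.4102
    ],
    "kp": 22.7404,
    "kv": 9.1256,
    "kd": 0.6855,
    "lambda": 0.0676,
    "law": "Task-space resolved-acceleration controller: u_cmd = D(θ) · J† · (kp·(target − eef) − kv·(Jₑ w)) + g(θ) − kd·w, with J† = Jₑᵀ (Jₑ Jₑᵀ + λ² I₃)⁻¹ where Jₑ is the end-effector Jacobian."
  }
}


{"k":1,"\u03b8":[0.7654,0.7548,0.3248],"w":[-1.1257,1.529,1.4581],"eef":[-0.7709,0.2384,0.2218],"u":[-23.8563,-10.8347,-0.8656]}
{"k":2,"\u03b8":[0.7424,0.7844,0.3511],"w":[-1.9328,2.4024,2.0532],"eef":[-0.7677,0.2375,0.2157],"u":[-22.232,-11.4025,-1.2503]}
{"k":3,"\u03b8":[0.7096,0.8245,0.3838],"w":[-2.4376,2.9236,2.3231],"eef":[-0.7631,0.235,0.2087],"u":[-20.6191,-11.4954,-1.3747]}
{"k":4,"\u03b8":[0.6707,0.8706,0.4196],"w":[-2.7475,3.2176,2.4494],"eef":[-0.7576,0.231,0.2013],"u":[-19.0972,-11.3458,-1.397]}
{"k":5,"\u03b8":[0.6281,0.92,0.4566],"w":[-2.9311,3.3692,2.5024],"eef":[-0.7513,0.2258,0.1937],"u":[-17.7032,-11.0917,-1.3783]}
{"k":6,"\u03b8":[0.5834,0.971,0.4942],"w":[-3.0317,3.4325,2.5129],"eef":[-0.7445,0.2196,0.186],"u":[-16.4487,-10.81,-1.3444]}
{"k":7,"\u03b8":[0.5376,1.0225,0.5317],"w":[-3.0769,3.4414,2.4968],"eef":[-0.7373,0.2125,0.1783],"u":[-15.3311,-10.5406,-1.3071]}
{"k":8,"\u03b8":[0.4914,1.0739,0.5689],"w":[-3.0844,3.4172,2.4633],"eef":[-0.7297,0.2048,0.1706],"u":[-14.3404,-10.3019,-1.2724]}
{"k":9,"\u03b8":[0.4453,1.1248,0.6055],"w":[-3.0659,3.3729,2.4182],"eef":[-0.7218,0.1966,0.1628],"u":[-13.4638,-10.1002,-1.2429]}
{"k":10,"\u03b8":[0.3996,1.1749,0.6413],"w":[-3.0292,3.317,2.3655],"eef":[-0.7136,0.188,0.1551],"u":[-12.6877,-9.9357,-1.2195]}
{"k":11,"\u03b8":[0.3546,1.2242,0.6763],"w":[-2.9797,3.2548,2.3078],"eef":[-0.7053,0.1793,0.1472],"u":[-11.9992,-9.8054,-1.2022]}
{"k":12,"\u03b8":[0.3104,1.2725,0.7105],"w":[-2.9212,3.1897,2.247],"eef":[-0.6967,0.1704,0.1393],"u":[-11.3866,-9.7049,-1.1903]}
{"k":13,"\u03b8":[0.2671,1.3198,0.7437],"w":[-2.8563,3.1238,2.1843],"eef":[-0.6881,0.1615,0.1312],"u":[-10.8396,-9.6296,-1.1832]}
{"k":14,"\u03b8":[0.2248,1.3662,0.7759],"w":[-2.7869,3.0587,2.1207],"eef":[-0.6793,0.1527,0.123],"u":[-10.3495,-9.5751,-1.1799]}
{"k":15,"\u03b8":[0.1836,1.4115,0.8072],"w":[-2.7146,2.9952,2.0568],"eef":[-0.6704,0.1439,0.1147],"u":[-9.9088,-9.5373,-1.1797]}
{"k":16,"\u03b8":[0.1434,1.456,0.8376],"w":[-2.6404,2.934,1.9932],"eef":[-0.6615,0.1353,0.1062],"u":[-9.5111,-9.5128,-1.1817]}
{"k":17,"\u03b8":[0.1044,1.4995,0.867],"w":[-2.5652,2.8754,1.9302],"eef":[-0.6525,0.127,0.0975],"u":[-9.1513,-9.4986,-1.1852]}
{"k":18,"\u03b8":[0.0665,1.5422,0.8955],"w":[-2.4896,2.8197,1.8682],"eef":[-0.6434,0.1189,0.0886],"u":[-8.8247,-9.4922,-1.1897]}
{"k":19,"\u03b8":[0.0298,1.5841,0.923],"w":[-2.4142,2.7671,1.8071],"eef":[-0.6343,0.1111,0.0795],"u":[-8.5278,-9.4917,-1.1947]}
{"k":20,"\u03b8":[-0.0058,1.6252,0.9496],"w":[-2.3394,2.7175,1.7473],"eef":[-0.6252,0.1036,0.0702],"u":[-8.2572,-9.4954,-1.1998]}
{"k":21,"\u03b8":[-0.0404,1.6656,0.9754],"w":[-2.2656,2.6712,1.6888],"eef":[-0.6161,0.0965,0.0607],"u":[-8.0103,-9.502,-1.2047]}
{"k":22,"\u03b8":[-0.0738,1.7053,1.0003],"w":[-2.1932,2.6279,1.6317],"eef":[-0.6069,0.0897,0.051],"u":[-7.7844,-9.5105,-1.2091]}
{"k":23,"\u03b8":[-0.1061,1.7444,1.0244],"w":[-2.1224,2.5879,1.5759],"eef":[-0.5977,0.0832,0.0411],"u":[-7.5776,-9.5201,-1.2129]}
{"k":24,"\u03b8":[-0.1374,1.7829,1.0476],"w":[-2.0535,2.5509,1.5215],"eef":[-0.5885,0.0772,0.031],"u":[-7.3876,-9.5302,-1.2159]}
{"k":25,"\u03b8":[-0.1677,1.8209,1.07],"w":[-1.9867,2.5169,1.4686],"eef":[-0.5793,0.0715,0.0207],"u":[-7.2128,-9.5404,-1.2182]}
{"k":26,"\u03b8":[-0.197,1.8584,1.0916],"w":[-1.9224,2.4858,1.4172],"eef":[-0.5701,0.0662,0.0102],"u":[-7.0513,-9.5502,-1.2196]}
{"k":27,"\u03b8":[-0.2254,1.8955,1.1125],"w":[-1.8606,2.4575,1.3672],"eef":[-0.5608,0.0613,-0.0005],"u":[-6.9014,-9.5595,-1.2202]}
{"k":28,"\u03b8":[-0.2528,1.9322,1.1327],"w":[-1.8017,2.432,1.3187],"eef":[-0.5515,0.0567,-0.0113],"u":[-6.7614,-9.568,-1.22]}
{"k":29,"\u03b8":[-0.2794,1.9684,1.1521],"w":[-1.7457,2.409,1.2717],"eef":[-0.5421,0.0526,-0.0223],"u":[-6.6298,-9.5755,-1.219]}
{"k":30,"\u03b8":[-0.3052,2.0044,1.1708],"w":[-1.6929,2.3884,1.2262],"eef":[-0.5327,0.0488,-0.0334],"u":[-6.505,-9.582,-1.2174]}
{"k":31,"\u03b8":[-0.3302,2.0401,1.1889],"w":[-1.6434,2.37,1.1824],"eef":[-0.5232,0.0454,-0.0446],"u":[-6.3855,-9.5872,-1.2151]}
{"k":32,"\u03b8":[-0.3545,2.0755,1.2063],"w":[-1.5973,2.3536,1.1401],"eef":[-0.5137,0.0423,-0.0559],"u":[-6.2697,-9.5911,-1.2123]}
{"k":33,"\u03b8":[-0.3781,2.1107,1.2231],"w":[-1.5547,2.339,1.0995],"eef":[-0.5041,0.0396,-0.0673],"u":[-6.1564,-9.5935,-1.2091]}
{"k":34,"\u03b8":[-0.4011,2.1457,1.2393],"w":[-1.5157,2.3261,1.0606],"eef":[-0.4945,0.0373,-0.0787],"u":[-6.044,-9.5944,-1.2054]}
{"k":35,"\u03b8":[-0.4236,2.1805,1.255],"w":[-1.4802,2.3145,1.0234],"eef":[-0.4847,0.0352,-0.0902],"u":[-5.9315,-9.5936,-1.2015]}
{"k":36,"\u03b8":[-0.4455,2.2151,1.2701],"w":[-1.4483,2.304,0.988],"eef":[-0.4749,0.0336,-0.1018],"u":[-5.8175,-9.5912,-1.1973]}
{"k":37,"\u03b8":[-0.467,2.2496,1.2846],"w":[-1.4199,2.2944,0.9545],"eef":[-0.465,0.0322,-0.1132],"u":[-5.7011,-9.5871,-1.1929]}
{"k":38,"\u03b8":[-0.4881,2.2839,1.2987],"w":[-1.3947,2.2852,0.9228],"eef":[-0.455,0.0312,-0.1247],"u":[-5.5812,-9.5814,-1.1885]}
{"k":39,"\u03b8":[-0.5088,2.3181,1.3123],"w":[-1.3726,2.2762,0.8931],"eef":[-0.445,0.0305,-0.1361],"u":[-5.4568,-9.5744,-1.1839]}
{"k":40,"\u03b8":[-0.5292,2.3522,1.3255],"w":[-1.3532,2.267,0.8654],"eef":[-0.4349,0.03,-0.1475],"u":[-5.3272,-9.5666,-1.1794]}
{"k":41,"\u03b8":[-0.5494,2.3861,1.3383],"w":[-1.3359,2.2569,0.8396],"eef":[-0.4247,0.0299,-0.1587]}
{"summary": "any joint saturated: no"}


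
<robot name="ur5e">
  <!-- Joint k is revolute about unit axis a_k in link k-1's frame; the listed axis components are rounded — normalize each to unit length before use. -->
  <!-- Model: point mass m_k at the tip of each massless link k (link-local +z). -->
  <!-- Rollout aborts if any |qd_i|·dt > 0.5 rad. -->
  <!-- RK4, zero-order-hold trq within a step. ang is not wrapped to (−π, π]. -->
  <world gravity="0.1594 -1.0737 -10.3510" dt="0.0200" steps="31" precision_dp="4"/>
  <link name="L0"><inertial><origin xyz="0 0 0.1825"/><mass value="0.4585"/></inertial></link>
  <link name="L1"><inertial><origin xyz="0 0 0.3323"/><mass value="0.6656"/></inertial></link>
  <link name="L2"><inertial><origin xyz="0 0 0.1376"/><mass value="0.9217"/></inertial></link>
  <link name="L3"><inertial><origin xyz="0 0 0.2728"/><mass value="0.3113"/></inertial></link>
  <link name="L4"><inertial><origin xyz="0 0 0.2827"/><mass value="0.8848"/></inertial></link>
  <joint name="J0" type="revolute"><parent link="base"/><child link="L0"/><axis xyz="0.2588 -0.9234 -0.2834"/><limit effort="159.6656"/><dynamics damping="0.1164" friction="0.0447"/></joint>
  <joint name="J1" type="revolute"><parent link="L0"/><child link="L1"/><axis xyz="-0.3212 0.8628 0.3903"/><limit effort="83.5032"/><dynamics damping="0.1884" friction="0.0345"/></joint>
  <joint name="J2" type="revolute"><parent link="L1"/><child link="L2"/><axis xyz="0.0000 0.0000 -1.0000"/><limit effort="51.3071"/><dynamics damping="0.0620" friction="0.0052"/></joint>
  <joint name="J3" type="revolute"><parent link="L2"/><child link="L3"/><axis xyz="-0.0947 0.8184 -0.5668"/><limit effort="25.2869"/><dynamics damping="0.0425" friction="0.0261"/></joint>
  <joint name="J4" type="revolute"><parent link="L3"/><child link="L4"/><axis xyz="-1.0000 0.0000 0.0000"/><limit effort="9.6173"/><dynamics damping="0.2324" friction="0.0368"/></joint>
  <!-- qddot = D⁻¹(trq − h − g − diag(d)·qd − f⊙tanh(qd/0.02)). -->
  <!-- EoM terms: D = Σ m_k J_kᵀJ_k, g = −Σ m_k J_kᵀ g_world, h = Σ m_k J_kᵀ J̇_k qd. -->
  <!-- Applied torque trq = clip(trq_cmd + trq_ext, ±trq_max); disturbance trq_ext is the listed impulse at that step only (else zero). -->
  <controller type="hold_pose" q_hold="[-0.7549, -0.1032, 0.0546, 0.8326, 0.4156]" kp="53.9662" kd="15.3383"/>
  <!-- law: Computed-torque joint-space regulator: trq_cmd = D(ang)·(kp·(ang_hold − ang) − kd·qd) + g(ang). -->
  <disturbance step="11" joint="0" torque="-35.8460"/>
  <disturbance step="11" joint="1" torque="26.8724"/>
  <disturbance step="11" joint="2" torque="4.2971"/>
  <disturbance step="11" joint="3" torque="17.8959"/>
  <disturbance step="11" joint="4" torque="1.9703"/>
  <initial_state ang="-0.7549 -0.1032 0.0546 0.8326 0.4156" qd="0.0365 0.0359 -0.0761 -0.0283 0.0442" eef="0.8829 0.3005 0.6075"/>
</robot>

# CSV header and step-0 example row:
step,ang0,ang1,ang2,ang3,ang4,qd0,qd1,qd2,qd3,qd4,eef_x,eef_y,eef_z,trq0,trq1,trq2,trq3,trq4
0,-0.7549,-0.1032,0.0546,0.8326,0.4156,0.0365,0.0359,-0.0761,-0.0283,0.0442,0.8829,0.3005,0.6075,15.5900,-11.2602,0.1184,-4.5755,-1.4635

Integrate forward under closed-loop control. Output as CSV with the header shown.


step,ang0,ang1,ang2,ang3,ang4,qd0,qd1,qd2,qd3,qd4,eef_x,eef_y,eef_z,trq0,trq1,trq2,trq3,trq4
1,-0.7548,-0.1035,0.0521,0.8327,0.4155,0.0423,0.0536,-0.0052,-0.0433,0.0608,0.8825,0.3012,0.6077,15.6222,-11.2601,0.0437,-4.6395,-1.4267
2,-0.7548,-0.1036,0.0506,0.8327,0.4156,0.0398,0.0553,0.0280,-0.0445,0.0593,0.8823,0.3017,0.6078,15.6471,-11.2599,-0.0119,-4.6882,-1.3986
3,-0.7548,-0.1038,0.0495,0.8328,0.4155,0.0365,0.0539,0.0477,-0.0428,0.0553,0.8821,0.3020,0.6079,15.6664,-11.2599,-0.0533,-4.7252,-1.3775
4,-0.7549,-0.1040,0.0487,0.8329,0.4153,0.0339,0.0524,0.0614,-0.0411,0.0522,0.8820,0.3021,0.6079,15.6815,-11.2602,-0.0841,-4.7533,-1.3618
5,-0.7550,-0.1043,0.0482,0.8330,0.4151,0.0320,0.0513,0.0710,-0.0396,0.0500,0.8820,0.3022,0.6080,15.6932,-11.2607,-0.1068,-4.7745,-1.3502
6,-0.7552,-0.1045,0.0479,0.8331,0.4149,0.0307,0.0506,0.0777,-0.0385,0.0486,0.8820,0.3022,0.6080,15.7024,-11.2612,-0.1236,-4.7904,-1.3417
7,-0.7553,-0.1048,0.0477,0.8333,0.4146,0.0299,0.0502,0.0823,-0.0377,0.0477,0.8820,0.3021,0.6080,15.7096,-11.2617,-0.1357,-4.8023,-1.3354
8,-0.7555,-0.1050,0.0475,0.8335,0.4143,0.0295,0.0500,0.0854,-0.0371,0.0471,0.8821,0.3021,0.6080,15.7151,-11.2622,-0.1445,-4.8111,-1.3309
9,-0.7557,-0.1053,0.0474,0.8336,0.4141,0.0293,0.0499,0.0874,-0.0367,0.0469,0.8821,0.3020,0.6080,15.7195,-11.2626,-0.1507,-4.8176,-1.3276
10,-0.7559,-0.1055,0.0474,0.8338,0.4138,0.0292,0.0500,0.0886,-0.0365,0.0469,0.8822,0.3019,0.6080,15.7229,-11.2629,-0.1550,-4.8223,-1.3252
11,-0.7561,-0.1058,0.0473,0.8340,0.4135,0.0293,0.0502,0.0892,-0.0364,0.0470,0.8822,0.3018,0.6080,-20.1205,15.6093,4.1392,13.0702,0.6467
12,-0.7577,-0.1061,0.0473,0.8471,0.4133,-0.1048,0.0623,0.0889,1.2434,0.0328,0.8848,0.2994,0.6012,27.1370,-19.8185,-1.5049,-10.4931,-1.9551
13,-0.7594,-0.1049,0.0484,0.8679,0.4131,-0.0620,0.0700,0.0897,0.8178,0.0272,0.8889,0.2956,0.5898,24.3347,-17.7198,-1.1136,-9.0421,-1.8202
14,-0.7605,-0.1038,0.0496,0.8815,0.4131,-0.0346,0.0623,0.0889,0.5082,0.0341,0.8915,0.2929,0.5822,22.1714,-16.0996,-0.8246,-7.9378,-1.7095
15,-0.7612,-0.1029,0.0505,0.8898,0.4131,-0.0081,0.0625,0.0919,0.2803,0.0412,0.8932,0.2913,0.5774,20.5104,-14.8569,-0.6110,-7.0988,-1.6201
16,-0.7618,-0.1026,0.0512,0.8944,0.4132,-0.0006,0.0439,0.0867,0.1184,0.0493,0.8941,0.2903,0.5747,19.2483,-13.9087,-0.4542,-6.4631,-1.5491
17,-0.7621,-0.1026,0.0517,0.8962,0.4133,0.0191,0.0505,0.0901,-0.0007,0.0512,0.8945,0.2899,0.5736,18.2884,-13.1902,-0.3396,-5.9858,-1.4931
18,-0.7624,-0.1028,0.0518,0.8963,0.4131,0.0294,0.0480,0.0829,-0.0783,0.0478,0.8946,0.2898,0.5735,17.5609,-12.6451,-0.2567,-5.6308,-1.4501
19,-0.7625,-0.1032,0.0515,0.8951,0.4128,0.0303,0.0341,0.0565,-0.1186,0.0318,0.8944,0.2900,0.5742,17.0113,-12.2332,-0.1969,-5.3706,-1.4177
20,-0.7626,-0.1037,0.0509,0.8933,0.4122,0.0329,0.0279,0.0437,-0.1475,0.0260,0.8941,0.2904,0.5754,16.5979,-11.9233,-0.1543,-5.1779,-1.3934
21,-0.7626,-0.1043,0.0502,0.8910,0.4116,0.0359,0.0259,0.0388,-0.1671,0.0253,0.8936,0.2908,0.5769,16.2887,-11.6914,-0.1247,-5.0358,-1.3750
22,-0.7626,-0.1050,0.0493,0.8884,0.4110,0.0379,0.0252,0.0364,-0.1782,0.0256,0.8931,0.2914,0.5786,16.0593,-11.5189,-0.1047,-4.9321,-1.3609
23,-0.7626,-0.1057,0.0484,0.8856,0.4105,0.0391,0.0251,0.0352,-0.1828,0.0261,0.8925,0.2919,0.5804,15.8907,-11.3916,-0.0919,-4.8577,-1.3501
24,-0.7625,-0.1063,0.0475,0.8827,0.4099,0.0397,0.0254,0.0349,-0.1828,0.0268,0.8919,0.2925,0.5823,15.7684,-11.2989,-0.0845,-4.8054,-1.3418
25,-0.7624,-0.1070,0.0466,0.8799,0.4093,0.0399,0.0261,0.0354,-0.1796,0.0277,0.8913,0.2931,0.5841,15.6811,-11.2323,-0.0810,-4.7697,-1.3353
26,-0.7624,-0.1076,0.0457,0.8772,0.4088,0.0397,0.0270,0.0363,-0.1741,0.0285,0.8907,0.2936,0.5859,15.6204,-11.1855,-0.0803,-4.7464,-1.3303
27,-0.7623,-0.1082,0.0449,0.8746,0.4082,0.0393,0.0280,0.0374,-0.1672,0.0294,0.8901,0.2941,0.5876,15.5796,-11.1536,-0.0816,-4.7323,-1.3265
28,-0.7622,-0.1088,0.0440,0.8722,0.4077,0.0388,0.0290,0.0388,-0.1594,0.0302,0.8896,0.2946,0.5892,15.5538,-11.1329,-0.0843,-4.7250,-1.3234
29,-0.7622,-0.1094,0.0431,0.8699,0.4072,0.0383,0.0301,0.0402,-0.1512,0.0310,0.8890,0.2951,0.5907,15.5391,-11.1205,-0.0879,-4.7226,-1.3211
30,-0.7622,-0.1100,0.0423,0.8678,0.4067,0.0376,0.0312,0.0417,-0.1429,0.0318,0.8885,0.2955,0.5921,15.5326,-11.1143,-0.0920,-4.7238,-1.3192
31,-0.7622,-0.1105,0.0415,0.8659,0.4062,0.0370,0.0323,0.0432,-0.1347,0.0325,0.8881,0.2959,0.5934,,,,,
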